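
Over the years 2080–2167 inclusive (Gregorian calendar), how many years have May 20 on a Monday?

Track May 20's weekday year by year (advancing +1, or +2 across a Feb 29):
  2080: Mon ✓  2081: Tue (+1)  2082: Wed (+1)  2083: Thu (+1)  2084: Sat (+2)
  2085: Sun (+1)  2086: Mon (+1) ✓  2087: Tue (+1)  2088: Thu (+2)  2089: Fri (+1)
  2090: Sat (+1)  2091: Sun (+1)  2092: Tue (+2)  2093: Wed (+1)  … (60 more years) …
  2154: Mon (+1) ✓  2155: Tue (+1)  2156: Thu (+2)  2157: Fri (+1)  2158: Sat (+1)
  2159: Sun (+1)  2160: Tue (+2)  2161: Wed (+1)  2162: Thu (+1)  2163: Fri (+1)
  2164: Sun (+2)  2165: Mon (+1) ✓  2166: Tue (+1)  2167: Wed (+1)
Monday years: 2080, 2086, 2097, 2109, 2115, 2120, 2126, 2137, 2143, 2148, 2154, 2165 — 12 in total.

12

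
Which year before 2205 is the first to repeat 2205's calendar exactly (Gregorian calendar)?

Two years share a calendar iff Jan 1 falls on the same weekday and both are leap or both are common. 2205: Jan 1 is Tuesday, common year.
2204: Jan 1 Sunday, leap
2203: Jan 1 Saturday, common
2202: Jan 1 Friday, common
2201: Jan 1 Thursday, common
2200: Jan 1 Wednesday, common
2199: Jan 1 Tuesday, common
2199 matches on both conditions.

2199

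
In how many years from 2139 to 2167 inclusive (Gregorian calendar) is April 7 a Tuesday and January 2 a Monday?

Check each year's weekday for April 7 and January 2:
  2139: Tue/Fri  2140: Thu/Sat  2141: Fri/Mon  2142: Sat/Tue  2143: Sun/Wed  2144: Tue/Thu  2145: Wed/Sat  2146: Thu/Sun  2147: Fri/Mon  2148: Sun/Tue  2149: Mon/Thu  2150: Tue/Fri  2151: Wed/Sat  2152: Fri/Sun  2153: Sat/Tue  2154: Sun/Wed  2155: Mon/Thu  2156: Wed/Fri  2157: Thu/Sun  2158: Fri/Mon  2159: Sat/Tue  2160: Mon/Wed  2161: Tue/Fri  2162: Wed/Sat  2163: Thu/Sun  2164: Sat/Mon  2165: Sun/Wed  2166: Mon/Thu  2167: Tue/Fri
Both conditions hold in: no year — 0.

0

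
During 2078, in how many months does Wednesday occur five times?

4

A month of length L has five Wednesdays iff its first Wednesday is on day ≤ L−28 (so day 1–3 in a 31-day month, 1–2 in a 30-day month, day 1 in a leap February).
Checking each month of 2078: Jan starts Sat (31d); Feb starts Tue (28d); Mar starts Tue (31d) ✓; Apr starts Fri (30d); May starts Sun (31d); Jun starts Wed (30d) ✓; Jul starts Fri (31d); Aug starts Mon (31d) ✓; Sep starts Thu (30d); Oct starts Sat (31d); Nov starts Tue (30d) ✓; Dec starts Thu (31d).
Five-Wednesday months: March, June, August, November → 4.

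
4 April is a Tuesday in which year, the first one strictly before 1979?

1978

From one year to the next, a fixed date's weekday advances by 1, or by 2 when a Feb 29 lies between the two dates.
1979: April 4 is Wednesday.
1978: Tuesday (−1)
4 April falls on a Tuesday in 1978.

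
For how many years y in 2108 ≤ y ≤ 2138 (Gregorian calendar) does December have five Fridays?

December has 31 days; it has five Fridays when Friday falls among the first (month-length − 28) days — i.e. when December 1 is one of Friday/Thursday/Wednesday.
December 1 by year: 2108:Sat 2109:Sun 2110:Mon 2111:Tue 2112:Thu✓ 2113:Fri✓ 2114:Sat 2115:Sun 2116:Tue 2117:Wed✓ 2118:Thu✓ 2119:Fri✓ 2120:Sun 2121:Mon 2122:Tue 2123:Wed✓ 2124:Fri✓ 2125:Sat 2126:Sun 2127:Mon 2128:Wed✓ 2129:Thu✓ 2130:Fri✓ 2131:Sat 2132:Mon 2133:Tue 2134:Wed✓ 2135:Thu✓ 2136:Sat 2137:Sun 2138:Mon
Years with five Fridays: 2112, 2113, 2117, 2118, 2119, 2123, 2124, 2128, 2129, 2130, 2134, 2135 → 12.

12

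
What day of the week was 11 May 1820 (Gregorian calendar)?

Thursday

January 1, 1820 is a Saturday.
May 11 is day 132 of the year, i.e. 131 days after Jan 1.
131 mod 7 = 5, so advance 5 weekdays from Saturday: Thursday.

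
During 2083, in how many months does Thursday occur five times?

4

A month of length L has five Thursdays iff its first Thursday is on day ≤ L−28 (so day 1–3 in a 31-day month, 1–2 in a 30-day month, day 1 in a leap February).
Checking each month of 2083: Jan starts Fri (31d); Feb starts Mon (28d); Mar starts Mon (31d); Apr starts Thu (30d) ✓; May starts Sat (31d); Jun starts Tue (30d); Jul starts Thu (31d) ✓; Aug starts Sun (31d); Sep starts Wed (30d) ✓; Oct starts Fri (31d); Nov starts Mon (30d); Dec starts Wed (31d) ✓.
Five-Thursday months: April, July, September, December → 4.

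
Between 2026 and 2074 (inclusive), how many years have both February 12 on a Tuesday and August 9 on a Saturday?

Check each year's weekday for February 12 and August 9:
  2026: Thu/Sun  2027: Fri/Mon  2028: Sat/Wed  2029: Mon/Thu  2030: Tue/Fri  2031: Wed/Sat  2032: Thu/Mon  2033: Sat/Tue  2034: Sun/Wed  2035: Mon/Thu  2036: Tue/Sat ✓  2037: Thu/Sun  2038: Fri/Mon  2039: Sat/Tue  …(21 more)…  2061: Sat/Tue  2062: Sun/Wed  2063: Mon/Thu  2064: Tue/Sat ✓  2065: Thu/Sun  2066: Fri/Mon  2067: Sat/Tue  2068: Sun/Thu  2069: Tue/Fri  2070: Wed/Sat  2071: Thu/Sun  2072: Fri/Tue  2073: Sun/Wed  2074: Mon/Thu
Both conditions hold in: 2036, 2064 — 2.

2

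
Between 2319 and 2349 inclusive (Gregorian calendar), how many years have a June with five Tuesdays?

9

June has 30 days; it has five Tuesdays when Tuesday falls among the first (month-length − 28) days — i.e. when June 1 is one of Tuesday/Monday.
June 1 by year: 2319:Sun 2320:Tue✓ 2321:Wed 2322:Thu 2323:Fri 2324:Sun 2325:Mon✓ 2326:Tue✓ 2327:Wed 2328:Fri 2329:Sat 2330:Sun 2331:Mon✓ 2332:Wed 2333:Thu 2334:Fri 2335:Sat 2336:Mon✓ 2337:Tue✓ 2338:Wed 2339:Thu 2340:Sat 2341:Sun 2342:Mon✓ 2343:Tue✓ 2344:Thu 2345:Fri 2346:Sat 2347:Sun 2348:Tue✓ 2349:Wed
Years with five Tuesdays: 2320, 2325, 2326, 2331, 2336, 2337, 2342, 2343, 2348 → 9.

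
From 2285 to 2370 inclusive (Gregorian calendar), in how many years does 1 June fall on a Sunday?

Track 1 June's weekday year by year (advancing +1, or +2 across a Feb 29):
  2285: Mon  2286: Tue (+1)  2287: Wed (+1)  2288: Fri (+2)  2289: Sat (+1)
  2290: Sun (+1) ✓  2291: Mon (+1)  2292: Wed (+2)  2293: Thu (+1)  2294: Fri (+1)
  2295: Sat (+1)  2296: Mon (+2)  2297: Tue (+1)  2298: Wed (+1)  … (58 more years) …
  2357: Sat (+1)  2358: Sun (+1) ✓  2359: Mon (+1)  2360: Wed (+2)  2361: Thu (+1)
  2362: Fri (+1)  2363: Sat (+1)  2364: Mon (+2)  2365: Tue (+1)  2366: Wed (+1)
  2367: Thu (+1)  2368: Sat (+2)  2369: Sun (+1) ✓  2370: Mon (+1)
Sunday years: 2290, 2302, 2313, 2319, 2324, 2330, 2341, 2347, 2352, 2358, 2369 — 11 in total.

11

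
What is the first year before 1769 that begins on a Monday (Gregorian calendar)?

1759

Jan 1 advances by 2 weekdays after a leap year and by 1 after a common year.
1769: Jan 1 is Sunday.
1768: Friday (leap)
1767: Thursday
1766: Wednesday
1765: Tuesday
1764: Sunday (leap)
1763: Saturday
1762: Friday
1761: Thursday
1760: Tuesday (leap)
1759: Monday
1759 begins on a Monday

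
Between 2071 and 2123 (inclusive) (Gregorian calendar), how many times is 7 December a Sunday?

Track 7 December's weekday year by year (advancing +1, or +2 across a Feb 29):
  2071: Mon  2072: Wed (+2)  2073: Thu (+1)  2074: Fri (+1)  2075: Sat (+1)
  2076: Mon (+2)  2077: Tue (+1)  2078: Wed (+1)  2079: Thu (+1)  2080: Sat (+2)
  2081: Sun (+1) ✓  2082: Mon (+1)  2083: Tue (+1)  2084: Thu (+2)  … (25 more years) …
  2110: Sun (+1) ✓  2111: Mon (+1)  2112: Wed (+2)  2113: Thu (+1)  2114: Fri (+1)
  2115: Sat (+1)  2116: Mon (+2)  2117: Tue (+1)  2118: Wed (+1)  2119: Thu (+1)
  2120: Sat (+2)  2121: Sun (+1) ✓  2122: Mon (+1)  2123: Tue (+1)
Sunday years: 2081, 2087, 2092, 2098, 2104, 2110, 2121 — 7 in total.

7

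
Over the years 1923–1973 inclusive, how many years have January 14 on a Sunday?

Track January 14's weekday year by year (advancing +1, or +2 across a Feb 29):
  1923: Sun ✓  1924: Mon (+1)  1925: Wed (+2)  1926: Thu (+1)  1927: Fri (+1)
  1928: Sat (+1)  1929: Mon (+2)  1930: Tue (+1)  1931: Wed (+1)  1932: Thu (+1)
  1933: Sat (+2)  1934: Sun (+1) ✓  1935: Mon (+1)  1936: Tue (+1)  … (23 more years) …
  1960: Thu (+1)  1961: Sat (+2)  1962: Sun (+1) ✓  1963: Mon (+1)  1964: Tue (+1)
  1965: Thu (+2)  1966: Fri (+1)  1967: Sat (+1)  1968: Sun (+1) ✓  1969: Tue (+2)
  1970: Wed (+1)  1971: Thu (+1)  1972: Fri (+1)  1973: Sun (+2) ✓
Sunday years: 1923, 1934, 1940, 1945, 1951, 1962, 1968, 1973 — 8 in total.

8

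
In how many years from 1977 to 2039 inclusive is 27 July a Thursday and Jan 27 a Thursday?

2

Check each year's weekday for 27 July and Jan 27:
  1977: Wed/Thu  1978: Thu/Fri  1979: Fri/Sat  1980: Sun/Sun  1981: Mon/Tue  1982: Tue/Wed  1983: Wed/Thu  1984: Fri/Fri  1985: Sat/Sun  1986: Sun/Mon  1987: Mon/Tue  1988: Wed/Wed  1989: Thu/Fri  1990: Fri/Sat  …(35 more)…  2026: Mon/Tue  2027: Tue/Wed  2028: Thu/Thu ✓  2029: Fri/Sat  2030: Sat/Sun  2031: Sun/Mon  2032: Tue/Tue  2033: Wed/Thu  2034: Thu/Fri  2035: Fri/Sat  2036: Sun/Sun  2037: Mon/Tue  2038: Tue/Wed  2039: Wed/Thu
Both conditions hold in: 2000, 2028 — 2.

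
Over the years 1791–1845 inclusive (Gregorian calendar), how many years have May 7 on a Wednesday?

8

Track May 7's weekday year by year (advancing +1, or +2 across a Feb 29):
  1791: Sat  1792: Mon (+2)  1793: Tue (+1)  1794: Wed (+1) ✓  1795: Thu (+1)
  1796: Sat (+2)  1797: Sun (+1)  1798: Mon (+1)  1799: Tue (+1)  1800: Wed (+1) ✓
  1801: Thu (+1)  1802: Fri (+1)  1803: Sat (+1)  1804: Mon (+2)  … (27 more years) …
  1832: Mon (+2)  1833: Tue (+1)  1834: Wed (+1) ✓  1835: Thu (+1)  1836: Sat (+2)
  1837: Sun (+1)  1838: Mon (+1)  1839: Tue (+1)  1840: Thu (+2)  1841: Fri (+1)
  1842: Sat (+1)  1843: Sun (+1)  1844: Tue (+2)  1845: Wed (+1) ✓
Wednesday years: 1794, 1800, 1806, 1817, 1823, 1828, 1834, 1845 — 8 in total.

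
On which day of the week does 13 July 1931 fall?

Monday

January 1, 1931 is a Thursday.
July 13 is day 194 of the year, i.e. 193 days after Jan 1.
193 mod 7 = 4, so advance 4 weekdays from Thursday: Monday.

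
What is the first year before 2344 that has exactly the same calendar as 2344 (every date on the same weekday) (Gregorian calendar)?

Two years share a calendar iff Jan 1 falls on the same weekday and both are leap or both are common. 2344: Jan 1 is Saturday, leap year.
2343: Jan 1 Friday, common
2342: Jan 1 Thursday, common
2341: Jan 1 Wednesday, common
2340: Jan 1 Monday, leap
2339: Jan 1 Sunday, common
2338: Jan 1 Saturday, common
2337: Jan 1 Friday, common
2336: Jan 1 Wednesday, leap
2335: Jan 1 Tuesday, common
2334: Jan 1 Monday, common
2333: Jan 1 Sunday, common
2332: Jan 1 Friday, leap
2331: Jan 1 Thursday, common
2330: Jan 1 Wednesday, common
2329: Jan 1 Tuesday, common
2328: Jan 1 Sunday, leap
2327: Jan 1 Saturday, common
2326: Jan 1 Friday, common
2325: Jan 1 Thursday, common
2324: Jan 1 Tuesday, leap
2323: Jan 1 Monday, common
2322: Jan 1 Sunday, common
2321: Jan 1 Saturday, common
2320: Jan 1 Thursday, leap
2319: Jan 1 Wednesday, common
2318: Jan 1 Tuesday, common
2317: Jan 1 Monday, common
2316: Jan 1 Saturday, leap
2316 matches on both conditions.

2316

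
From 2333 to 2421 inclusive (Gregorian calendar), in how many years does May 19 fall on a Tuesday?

13

Track May 19's weekday year by year (advancing +1, or +2 across a Feb 29):
  2333: Fri  2334: Sat (+1)  2335: Sun (+1)  2336: Tue (+2) ✓  2337: Wed (+1)
  2338: Thu (+1)  2339: Fri (+1)  2340: Sun (+2)  2341: Mon (+1)  2342: Tue (+1) ✓
  2343: Wed (+1)  2344: Fri (+2)  2345: Sat (+1)  2346: Sun (+1)  … (61 more years) …
  2408: Mon (+2)  2409: Tue (+1) ✓  2410: Wed (+1)  2411: Thu (+1)  2412: Sat (+2)
  2413: Sun (+1)  2414: Mon (+1)  2415: Tue (+1) ✓  2416: Thu (+2)  2417: Fri (+1)
  2418: Sat (+1)  2419: Sun (+1)  2420: Tue (+2) ✓  2421: Wed (+1)
Tuesday years: 2336, 2342, 2353, 2359, 2364, 2370, 2381, 2387, 2392, 2398, 2409, 2415, 2420 — 13 in total.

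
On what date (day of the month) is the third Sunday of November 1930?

16

November 1, 1930 is a Saturday, so the first Sunday is the 2nd.
The third Sunday is 2 + 14 = 16.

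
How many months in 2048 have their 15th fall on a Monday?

1

Check the 15th of each month of 2048: Jan 15: Wed, Feb 15: Sat, Mar 15: Sun, Apr 15: Wed, May 15: Fri, Jun 15: Mon, Jul 15: Wed, Aug 15: Sat, Sep 15: Tue, Oct 15: Thu, Nov 15: Sun, Dec 15: Tue.
Monday occurs in June — 1 month.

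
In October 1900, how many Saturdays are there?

4

October 1900 has 31 days and begins on Monday.
The first Saturday is October 6.
Saturdays fall on 6, 13, 20, 27 — that's 4.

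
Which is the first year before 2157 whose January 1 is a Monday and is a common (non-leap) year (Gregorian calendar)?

Jan 1 advances by 2 weekdays after a leap year and by 1 after a common year.
2157: Jan 1 is Saturday.
2156: Thursday (leap)
2155: Wednesday
2154: Tuesday
2153: Monday
2153 begins on a Monday and is a common year.

2153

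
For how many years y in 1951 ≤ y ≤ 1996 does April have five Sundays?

13

April has 30 days; it has five Sundays when Sunday falls among the first (month-length − 28) days — i.e. when April 1 is one of Sunday/Saturday.
April 1 by year: 1951:Sun✓ 1952:Tue 1953:Wed 1954:Thu 1955:Fri 1956:Sun✓ 1957:Mon 1958:Tue 1959:Wed 1960:Fri 1961:Sat✓ 1962:Sun✓ 1963:Mon 1964:Wed 1965:Thu …(16 more)… 1982:Thu 1983:Fri 1984:Sun✓ 1985:Mon 1986:Tue 1987:Wed 1988:Fri 1989:Sat✓ 1990:Sun✓ 1991:Mon 1992:Wed 1993:Thu 1994:Fri 1995:Sat✓ 1996:Mon
Years with five Sundays: 1951, 1956, 1961, 1962, 1967, 1972, 1973, 1978, 1979, 1984, 1989, 1990, 1995 → 13.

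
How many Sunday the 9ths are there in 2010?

Check the 9th of each month of 2010: Jan 9: Sat, Feb 9: Tue, Mar 9: Tue, Apr 9: Fri, May 9: Sun, Jun 9: Wed, Jul 9: Fri, Aug 9: Mon, Sep 9: Thu, Oct 9: Sat, Nov 9: Tue, Dec 9: Thu.
Sunday occurs in May — 1 month.

1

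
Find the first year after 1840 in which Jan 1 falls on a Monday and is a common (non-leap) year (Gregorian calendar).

Jan 1 advances by 2 weekdays after a leap year and by 1 after a common year.
1840: Jan 1 is Wednesday (leap).
1841: Friday
1842: Saturday
1843: Sunday
1844: Monday (leap)
1845: Wednesday
1846: Thursday
1847: Friday
1848: Saturday (leap)
1849: Monday
1849 begins on a Monday and is a common year.

1849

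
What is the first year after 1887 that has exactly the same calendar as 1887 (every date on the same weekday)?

1898

Two years share a calendar iff Jan 1 falls on the same weekday and both are leap or both are common. 1887: Jan 1 is Saturday, common year.
1888: Jan 1 Sunday, leap
1889: Jan 1 Tuesday, common
1890: Jan 1 Wednesday, common
1891: Jan 1 Thursday, common
1892: Jan 1 Friday, leap
1893: Jan 1 Sunday, common
1894: Jan 1 Monday, common
1895: Jan 1 Tuesday, common
1896: Jan 1 Wednesday, leap
1897: Jan 1 Friday, common
1898: Jan 1 Saturday, common
1898 matches on both conditions.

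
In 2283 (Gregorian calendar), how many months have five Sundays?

A month of length L has five Sundays iff its first Sunday is on day ≤ L−28 (so day 1–3 in a 31-day month, 1–2 in a 30-day month, day 1 in a leap February).
Checking each month of 2283: Jan starts Mon (31d); Feb starts Thu (28d); Mar starts Thu (31d); Apr starts Sun (30d) ✓; May starts Tue (31d); Jun starts Fri (30d); Jul starts Sun (31d) ✓; Aug starts Wed (31d); Sep starts Sat (30d) ✓; Oct starts Mon (31d); Nov starts Thu (30d); Dec starts Sat (31d) ✓.
Five-Sunday months: April, July, September, December → 4.

4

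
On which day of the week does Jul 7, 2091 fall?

Saturday

January 1, 2091 is a Monday.
July 7 is day 188 of the year, i.e. 187 days after Jan 1.
187 mod 7 = 5, so advance 5 weekdays from Monday: Saturday.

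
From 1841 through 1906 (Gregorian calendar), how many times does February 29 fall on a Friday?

2

Leap years in 1841–1906: 15 of them.
Feb 29 weekday advances by 5 (mod 7) from one leap year to the next four years later (or differs when a century non-leap intervenes).
Leap-day weekdays: 1844:Thu 1848:Tue 1852:Sun 1856:Fri✓ 1860:Wed 1864:Mon 1868:Sat 1872:Thu 1876:Tue 1880:Sun 1884:Fri✓ 1888:Wed 1892:Mon 1896:Sat 1904:Mon
Friday: 1856, 1884 → 2.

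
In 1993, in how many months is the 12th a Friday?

3

Check the 12th of each month of 1993: Jan 12: Tue, Feb 12: Fri, Mar 12: Fri, Apr 12: Mon, May 12: Wed, Jun 12: Sat, Jul 12: Mon, Aug 12: Thu, Sep 12: Sun, Oct 12: Tue, Nov 12: Fri, Dec 12: Sun.
Friday occurs in February, March, November — 3 months.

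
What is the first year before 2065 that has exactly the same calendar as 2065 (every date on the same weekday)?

Two years share a calendar iff Jan 1 falls on the same weekday and both are leap or both are common. 2065: Jan 1 is Thursday, common year.
2064: Jan 1 Tuesday, leap
2063: Jan 1 Monday, common
2062: Jan 1 Sunday, common
2061: Jan 1 Saturday, common
2060: Jan 1 Thursday, leap
2059: Jan 1 Wednesday, common
2058: Jan 1 Tuesday, common
2057: Jan 1 Monday, common
2056: Jan 1 Saturday, leap
2055: Jan 1 Friday, common
2054: Jan 1 Thursday, common
2054 matches on both conditions.

2054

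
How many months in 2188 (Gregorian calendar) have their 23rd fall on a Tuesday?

2

Check the 23rd of each month of 2188: Jan 23: Wed, Feb 23: Sat, Mar 23: Sun, Apr 23: Wed, May 23: Fri, Jun 23: Mon, Jul 23: Wed, Aug 23: Sat, Sep 23: Tue, Oct 23: Thu, Nov 23: Sun, Dec 23: Tue.
Tuesday occurs in September, December — 2 months.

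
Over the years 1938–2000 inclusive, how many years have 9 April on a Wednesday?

9

Track 9 April's weekday year by year (advancing +1, or +2 across a Feb 29):
  1938: Sat  1939: Sun (+1)  1940: Tue (+2)  1941: Wed (+1) ✓  1942: Thu (+1)
  1943: Fri (+1)  1944: Sun (+2)  1945: Mon (+1)  1946: Tue (+1)  1947: Wed (+1) ✓
  1948: Fri (+2)  1949: Sat (+1)  1950: Sun (+1)  1951: Mon (+1)  … (35 more years) …
  1987: Thu (+1)  1988: Sat (+2)  1989: Sun (+1)  1990: Mon (+1)  1991: Tue (+1)
  1992: Thu (+2)  1993: Fri (+1)  1994: Sat (+1)  1995: Sun (+1)  1996: Tue (+2)
  1997: Wed (+1) ✓  1998: Thu (+1)  1999: Fri (+1)  2000: Sun (+2)
Wednesday years: 1941, 1947, 1952, 1958, 1969, 1975, 1980, 1986, 1997 — 9 in total.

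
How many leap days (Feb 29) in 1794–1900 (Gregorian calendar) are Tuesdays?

3

Leap years in 1794–1900: 25 of them.
Feb 29 weekday advances by 5 (mod 7) from one leap year to the next four years later (or differs when a century non-leap intervenes).
Leap-day weekdays: 1796:Mon 1804:Wed 1808:Mon 1812:Sat 1816:Thu 1820:Tue✓ 1824:Sun 1828:Fri 1832:Wed 1836:Mon 1840:Sat 1844:Thu 1848:Tue✓ 1852:Sun 1856:Fri 1860:Wed 1864:Mon 1868:Sat 1872:Thu 1876:Tue✓ 1880:Sun 1884:Fri 1888:Wed 1892:Mon 1896:Sat
Tuesday: 1820, 1848, 1876 → 3.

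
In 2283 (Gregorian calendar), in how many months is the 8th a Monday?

Check the 8th of each month of 2283: Jan 8: Mon, Feb 8: Thu, Mar 8: Thu, Apr 8: Sun, May 8: Tue, Jun 8: Fri, Jul 8: Sun, Aug 8: Wed, Sep 8: Sat, Oct 8: Mon, Nov 8: Thu, Dec 8: Sat.
Monday occurs in January, October — 2 months.

2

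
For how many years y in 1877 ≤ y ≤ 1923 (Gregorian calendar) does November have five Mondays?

November has 30 days; it has five Mondays when Monday falls among the first (month-length − 28) days — i.e. when November 1 is one of Monday/Sunday.
November 1 by year: 1877:Thu 1878:Fri 1879:Sat 1880:Mon✓ 1881:Tue 1882:Wed 1883:Thu 1884:Sat 1885:Sun✓ 1886:Mon✓ 1887:Tue 1888:Thu 1889:Fri 1890:Sat 1891:Sun✓ …(17 more)… 1909:Mon✓ 1910:Tue 1911:Wed 1912:Fri 1913:Sat 1914:Sun✓ 1915:Mon✓ 1916:Wed 1917:Thu 1918:Fri 1919:Sat 1920:Mon✓ 1921:Tue 1922:Wed 1923:Thu
Years with five Mondays: 1880, 1885, 1886, 1891, 1896, 1897, 1903, 1908, 1909, 1914, 1915, 1920 → 12.

12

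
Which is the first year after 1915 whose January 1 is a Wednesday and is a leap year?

Jan 1 advances by 2 weekdays after a leap year and by 1 after a common year.
1915: Jan 1 is Friday.
1916: Saturday (leap)
1917: Monday
1918: Tuesday
1919: Wednesday
1920: Thursday (leap)
1921: Saturday
1922: Sunday
1923: Monday
1924: Tuesday (leap)
1925: Thursday
1926: Friday
1927: Saturday
1928: Sunday (leap)
1929: Tuesday
1930: Wednesday
1931: Thursday
1932: Friday (leap)
1933: Sunday
1934: Monday
1935: Tuesday
1936: Wednesday (leap)
1936 begins on a Wednesday and is a leap year.

1936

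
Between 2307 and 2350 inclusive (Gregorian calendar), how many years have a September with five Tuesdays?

September has 30 days; it has five Tuesdays when Tuesday falls among the first (month-length − 28) days — i.e. when September 1 is one of Tuesday/Monday.
September 1 by year: 2307:Sun 2308:Tue✓ 2309:Wed 2310:Thu 2311:Fri 2312:Sun 2313:Mon✓ 2314:Tue✓ 2315:Wed 2316:Fri 2317:Sat 2318:Sun 2319:Mon✓ 2320:Wed 2321:Thu …(14 more)… 2336:Tue✓ 2337:Wed 2338:Thu 2339:Fri 2340:Sun 2341:Mon✓ 2342:Tue✓ 2343:Wed 2344:Fri 2345:Sat 2346:Sun 2347:Mon✓ 2348:Wed 2349:Thu 2350:Fri
Years with five Tuesdays: 2308, 2313, 2314, 2319, 2324, 2325, 2330, 2331, 2336, 2341, 2342, 2347 → 12.

12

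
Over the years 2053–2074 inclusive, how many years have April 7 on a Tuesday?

Track April 7's weekday year by year (advancing +1, or +2 across a Feb 29):
  2053: Mon  2054: Tue (+1) ✓  2055: Wed (+1)  2056: Fri (+2)  2057: Sat (+1)
  2058: Sun (+1)  2059: Mon (+1)  2060: Wed (+2)  2061: Thu (+1)  2062: Fri (+1)
  2063: Sat (+1)  2064: Mon (+2)  2065: Tue (+1) ✓  2066: Wed (+1)  2067: Thu (+1)
  2068: Sat (+2)  2069: Sun (+1)  2070: Mon (+1)  2071: Tue (+1) ✓  2072: Thu (+2)
  2073: Fri (+1)  2074: Sat (+1)
Tuesday years: 2054, 2065, 2071 — 3 in total.

3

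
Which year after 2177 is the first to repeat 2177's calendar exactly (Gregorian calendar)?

Two years share a calendar iff Jan 1 falls on the same weekday and both are leap or both are common. 2177: Jan 1 is Wednesday, common year.
2178: Jan 1 Thursday, common
2179: Jan 1 Friday, common
2180: Jan 1 Saturday, leap
2181: Jan 1 Monday, common
2182: Jan 1 Tuesday, common
2183: Jan 1 Wednesday, common
2183 matches on both conditions.

2183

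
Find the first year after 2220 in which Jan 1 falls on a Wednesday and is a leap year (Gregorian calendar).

Jan 1 advances by 2 weekdays after a leap year and by 1 after a common year.
2220: Jan 1 is Saturday (leap).
2221: Monday
2222: Tuesday
2223: Wednesday
2224: Thursday (leap)
2225: Saturday
2226: Sunday
2227: Monday
2228: Tuesday (leap)
2229: Thursday
2230: Friday
2231: Saturday
2232: Sunday (leap)
2233: Tuesday
2234: Wednesday
2235: Thursday
2236: Friday (leap)
2237: Sunday
2238: Monday
2239: Tuesday
2240: Wednesday (leap)
2240 begins on a Wednesday and is a leap year.

2240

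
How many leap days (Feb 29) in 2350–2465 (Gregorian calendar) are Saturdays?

Leap years in 2350–2465: 29 of them.
Feb 29 weekday advances by 5 (mod 7) from one leap year to the next four years later (or differs when a century non-leap intervenes).
Leap-day weekdays: 2352:Fri 2356:Wed 2360:Mon 2364:Sat✓ 2368:Thu 2372:Tue 2376:Sun 2380:Fri 2384:Wed 2388:Mon 2392:Sat✓ 2396:Thu 2400:Tue …(3 more)… 2416:Mon 2420:Sat✓ 2424:Thu 2428:Tue 2432:Sun 2436:Fri 2440:Wed 2444:Mon 2448:Sat✓ 2452:Thu 2456:Tue 2460:Sun 2464:Fri
Saturday: 2364, 2392, 2420, 2448 → 4.

4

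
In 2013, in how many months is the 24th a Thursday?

Check the 24th of each month of 2013: Jan 24: Thu, Feb 24: Sun, Mar 24: Sun, Apr 24: Wed, May 24: Fri, Jun 24: Mon, Jul 24: Wed, Aug 24: Sat, Sep 24: Tue, Oct 24: Thu, Nov 24: Sun, Dec 24: Tue.
Thursday occurs in January, October — 2 months.

2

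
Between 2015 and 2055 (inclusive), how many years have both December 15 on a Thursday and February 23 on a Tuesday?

Check each year's weekday for December 15 and February 23:
  2015: Tue/Mon  2016: Thu/Tue ✓  2017: Fri/Thu  2018: Sat/Fri  2019: Sun/Sat  2020: Tue/Sun  2021: Wed/Tue  2022: Thu/Wed  2023: Fri/Thu  2024: Sun/Fri  2025: Mon/Sun  2026: Tue/Mon  2027: Wed/Tue  2028: Fri/Wed  …(13 more)…  2042: Mon/Sun  2043: Tue/Mon  2044: Thu/Tue ✓  2045: Fri/Thu  2046: Sat/Fri  2047: Sun/Sat  2048: Tue/Sun  2049: Wed/Tue  2050: Thu/Wed  2051: Fri/Thu  2052: Sun/Fri  2053: Mon/Sun  2054: Tue/Mon  2055: Wed/Tue
Both conditions hold in: 2016, 2044 — 2.

2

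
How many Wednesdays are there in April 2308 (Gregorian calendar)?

April 2308 has 30 days and begins on Wednesday.
The first Wednesday is April 1.
Wednesdays fall on 1, 8, 15, 22, 29 — that's 5.

5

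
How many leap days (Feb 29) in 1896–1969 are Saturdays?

Leap years in 1896–1969: 18 of them.
Feb 29 weekday advances by 5 (mod 7) from one leap year to the next four years later (or differs when a century non-leap intervenes).
Leap-day weekdays: 1896:Sat✓ 1904:Mon 1908:Sat✓ 1912:Thu 1916:Tue 1920:Sun 1924:Fri 1928:Wed 1932:Mon 1936:Sat✓ 1940:Thu 1944:Tue 1948:Sun 1952:Fri 1956:Wed 1960:Mon 1964:Sat✓ 1968:Thu
Saturday: 1896, 1908, 1936, 1964 → 4.

4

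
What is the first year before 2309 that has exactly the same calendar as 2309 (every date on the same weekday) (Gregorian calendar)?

Two years share a calendar iff Jan 1 falls on the same weekday and both are leap or both are common. 2309: Jan 1 is Friday, common year.
2308: Jan 1 Wednesday, leap
2307: Jan 1 Tuesday, common
2306: Jan 1 Monday, common
2305: Jan 1 Sunday, common
2304: Jan 1 Friday, leap
2303: Jan 1 Thursday, common
2302: Jan 1 Wednesday, common
2301: Jan 1 Tuesday, common
2300: Jan 1 Monday, common
2299: Jan 1 Sunday, common
2298: Jan 1 Saturday, common
2297: Jan 1 Friday, common
2297 matches on both conditions.

2297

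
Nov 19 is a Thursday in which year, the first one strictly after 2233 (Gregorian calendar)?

2235

From one year to the next, a fixed date's weekday advances by 1, or by 2 when a Feb 29 lies between the two dates.
2233: November 19 is Tuesday.
2234: Wednesday (+1)
2235: Thursday (+1)
Nov 19 falls on a Thursday in 2235.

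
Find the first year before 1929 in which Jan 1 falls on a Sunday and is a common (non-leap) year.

1922

Jan 1 advances by 2 weekdays after a leap year and by 1 after a common year.
1929: Jan 1 is Tuesday.
1928: Sunday (leap)
1927: Saturday
1926: Friday
1925: Thursday
1924: Tuesday (leap)
1923: Monday
1922: Sunday
1922 begins on a Sunday and is a common year.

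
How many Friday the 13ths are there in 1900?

2

Check the 13th of each month of 1900: Jan 13: Sat, Feb 13: Tue, Mar 13: Tue, Apr 13: Fri, May 13: Sun, Jun 13: Wed, Jul 13: Fri, Aug 13: Mon, Sep 13: Thu, Oct 13: Sat, Nov 13: Tue, Dec 13: Thu.
Friday occurs in April, July — 2 months.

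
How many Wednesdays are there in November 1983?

5

November 1983 has 30 days and begins on Tuesday.
The first Wednesday is November 2.
Wednesdays fall on 2, 9, 16, 23, 30 — that's 5.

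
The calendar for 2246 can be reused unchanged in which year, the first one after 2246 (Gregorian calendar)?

2257

Two years share a calendar iff Jan 1 falls on the same weekday and both are leap or both are common. 2246: Jan 1 is Thursday, common year.
2247: Jan 1 Friday, common
2248: Jan 1 Saturday, leap
2249: Jan 1 Monday, common
2250: Jan 1 Tuesday, common
2251: Jan 1 Wednesday, common
2252: Jan 1 Thursday, leap
2253: Jan 1 Saturday, common
2254: Jan 1 Sunday, common
2255: Jan 1 Monday, common
2256: Jan 1 Tuesday, leap
2257: Jan 1 Thursday, common
2257 matches on both conditions.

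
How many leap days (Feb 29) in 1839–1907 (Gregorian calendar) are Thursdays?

2

Leap years in 1839–1907: 16 of them.
Feb 29 weekday advances by 5 (mod 7) from one leap year to the next four years later (or differs when a century non-leap intervenes).
Leap-day weekdays: 1840:Sat 1844:Thu✓ 1848:Tue 1852:Sun 1856:Fri 1860:Wed 1864:Mon 1868:Sat 1872:Thu✓ 1876:Tue 1880:Sun 1884:Fri 1888:Wed 1892:Mon 1896:Sat 1904:Mon
Thursday: 1844, 1872 → 2.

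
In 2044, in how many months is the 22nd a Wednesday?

1

Check the 22nd of each month of 2044: Jan 22: Fri, Feb 22: Mon, Mar 22: Tue, Apr 22: Fri, May 22: Sun, Jun 22: Wed, Jul 22: Fri, Aug 22: Mon, Sep 22: Thu, Oct 22: Sat, Nov 22: Tue, Dec 22: Thu.
Wednesday occurs in June — 1 month.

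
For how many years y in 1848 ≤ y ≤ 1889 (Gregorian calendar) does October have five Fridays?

17

October has 31 days; it has five Fridays when Friday falls among the first (month-length − 28) days — i.e. when October 1 is one of Friday/Thursday/Wednesday.
October 1 by year: 1848:Sun 1849:Mon 1850:Tue 1851:Wed✓ 1852:Fri✓ 1853:Sat 1854:Sun 1855:Mon 1856:Wed✓ 1857:Thu✓ 1858:Fri✓ 1859:Sat 1860:Mon 1861:Tue 1862:Wed✓ …(12 more)… 1875:Fri✓ 1876:Sun 1877:Mon 1878:Tue 1879:Wed✓ 1880:Fri✓ 1881:Sat 1882:Sun 1883:Mon 1884:Wed✓ 1885:Thu✓ 1886:Fri✓ 1887:Sat 1888:Mon 1889:Tue
Years with five Fridays: 1851, 1852, 1856, 1857, 1858, 1862, 1863, 1868, 1869, 1873, 1874, 1875, 1879, 1880, 1884, 1885, 1886 → 17.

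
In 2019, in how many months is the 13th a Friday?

Check the 13th of each month of 2019: Jan 13: Sun, Feb 13: Wed, Mar 13: Wed, Apr 13: Sat, May 13: Mon, Jun 13: Thu, Jul 13: Sat, Aug 13: Tue, Sep 13: Fri, Oct 13: Sun, Nov 13: Wed, Dec 13: Fri.
Friday occurs in September, December — 2 months.

2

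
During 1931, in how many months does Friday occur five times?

A month of length L has five Fridays iff its first Friday is on day ≤ L−28 (so day 1–3 in a 31-day month, 1–2 in a 30-day month, day 1 in a leap February).
Checking each month of 1931: Jan starts Thu (31d) ✓; Feb starts Sun (28d); Mar starts Sun (31d); Apr starts Wed (30d); May starts Fri (31d) ✓; Jun starts Mon (30d); Jul starts Wed (31d) ✓; Aug starts Sat (31d); Sep starts Tue (30d); Oct starts Thu (31d) ✓; Nov starts Sun (30d); Dec starts Tue (31d).
Five-Friday months: January, May, July, October → 4.

4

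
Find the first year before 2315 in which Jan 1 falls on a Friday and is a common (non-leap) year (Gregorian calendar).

Jan 1 advances by 2 weekdays after a leap year and by 1 after a common year.
2315: Jan 1 is Friday.
2314: Thursday
2313: Wednesday
2312: Monday (leap)
2311: Sunday
2310: Saturday
2309: Friday
2309 begins on a Friday and is a common year.

2309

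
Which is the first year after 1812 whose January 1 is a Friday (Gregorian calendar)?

1813

Jan 1 advances by 2 weekdays after a leap year and by 1 after a common year.
1812: Jan 1 is Wednesday (leap).
1813: Friday
1813 begins on a Friday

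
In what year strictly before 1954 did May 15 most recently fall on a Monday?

From one year to the next, a fixed date's weekday advances by 1, or by 2 when a Feb 29 lies between the two dates.
1954: May 15 is Saturday.
1953: Friday (−1)
1952: Thursday (−1)
1951: Tuesday (−2)
1950: Monday (−1)
May 15 falls on a Monday in 1950.

1950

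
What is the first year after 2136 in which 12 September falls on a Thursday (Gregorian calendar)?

2137

From one year to the next, a fixed date's weekday advances by 1, or by 2 when a Feb 29 lies between the two dates.
2136: September 12 is Wednesday.
2137: Thursday (+1)
12 September falls on a Thursday in 2137.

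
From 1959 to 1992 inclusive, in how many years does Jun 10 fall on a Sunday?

5

Track Jun 10's weekday year by year (advancing +1, or +2 across a Feb 29):
  1959: Wed  1960: Fri (+2)  1961: Sat (+1)  1962: Sun (+1) ✓  1963: Mon (+1)
  1964: Wed (+2)  1965: Thu (+1)  1966: Fri (+1)  1967: Sat (+1)  1968: Mon (+2)
  1969: Tue (+1)  1970: Wed (+1)  1971: Thu (+1)  1972: Sat (+2)  … (6 more years) …
  1979: Sun (+1) ✓  1980: Tue (+2)  1981: Wed (+1)  1982: Thu (+1)  1983: Fri (+1)
  1984: Sun (+2) ✓  1985: Mon (+1)  1986: Tue (+1)  1987: Wed (+1)  1988: Fri (+2)
  1989: Sat (+1)  1990: Sun (+1) ✓  1991: Mon (+1)  1992: Wed (+2)
Sunday years: 1962, 1973, 1979, 1984, 1990 — 5 in total.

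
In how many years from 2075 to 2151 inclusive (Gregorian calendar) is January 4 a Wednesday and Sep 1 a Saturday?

Check each year's weekday for January 4 and Sep 1:
  2075: Fri/Sun  2076: Sat/Tue  2077: Mon/Wed  2078: Tue/Thu  2079: Wed/Fri  2080: Thu/Sun  2081: Sat/Mon  2082: Sun/Tue  2083: Mon/Wed  2084: Tue/Fri  2085: Thu/Sat  2086: Fri/Sun  2087: Sat/Mon  2088: Sun/Wed  …(49 more)…  2138: Sat/Mon  2139: Sun/Tue  2140: Mon/Thu  2141: Wed/Fri  2142: Thu/Sat  2143: Fri/Sun  2144: Sat/Tue  2145: Mon/Wed  2146: Tue/Thu  2147: Wed/Fri  2148: Thu/Sun  2149: Sat/Mon  2150: Sun/Tue  2151: Mon/Wed
Both conditions hold in: 2096, 2108, 2136 — 3.

3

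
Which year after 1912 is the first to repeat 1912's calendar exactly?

1940

Two years share a calendar iff Jan 1 falls on the same weekday and both are leap or both are common. 1912: Jan 1 is Monday, leap year.
1913: Jan 1 Wednesday, common
1914: Jan 1 Thursday, common
1915: Jan 1 Friday, common
1916: Jan 1 Saturday, leap
1917: Jan 1 Monday, common
1918: Jan 1 Tuesday, common
1919: Jan 1 Wednesday, common
1920: Jan 1 Thursday, leap
1921: Jan 1 Saturday, common
1922: Jan 1 Sunday, common
1923: Jan 1 Monday, common
1924: Jan 1 Tuesday, leap
1925: Jan 1 Thursday, common
1926: Jan 1 Friday, common
1927: Jan 1 Saturday, common
1928: Jan 1 Sunday, leap
1929: Jan 1 Tuesday, common
1930: Jan 1 Wednesday, common
1931: Jan 1 Thursday, common
1932: Jan 1 Friday, leap
1933: Jan 1 Sunday, common
1934: Jan 1 Monday, common
1935: Jan 1 Tuesday, common
1936: Jan 1 Wednesday, leap
1937: Jan 1 Friday, common
1938: Jan 1 Saturday, common
1939: Jan 1 Sunday, common
1940: Jan 1 Monday, leap
1940 matches on both conditions.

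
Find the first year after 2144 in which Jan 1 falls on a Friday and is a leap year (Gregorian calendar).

2168

Jan 1 advances by 2 weekdays after a leap year and by 1 after a common year.
2144: Jan 1 is Wednesday (leap).
2145: Friday
2146: Saturday
2147: Sunday
2148: Monday (leap)
2149: Wednesday
2150: Thursday
2151: Friday
2152: Saturday (leap)
2153: Monday
2154: Tuesday
2155: Wednesday
2156: Thursday (leap)
2157: Saturday
2158: Sunday
2159: Monday
2160: Tuesday (leap)
2161: Thursday
2162: Friday
2163: Saturday
2164: Sunday (leap)
2165: Tuesday
2166: Wednesday
2167: Thursday
2168: Friday (leap)
2168 begins on a Friday and is a leap year.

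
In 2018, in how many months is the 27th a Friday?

2

Check the 27th of each month of 2018: Jan 27: Sat, Feb 27: Tue, Mar 27: Tue, Apr 27: Fri, May 27: Sun, Jun 27: Wed, Jul 27: Fri, Aug 27: Mon, Sep 27: Thu, Oct 27: Sat, Nov 27: Tue, Dec 27: Thu.
Friday occurs in April, July — 2 months.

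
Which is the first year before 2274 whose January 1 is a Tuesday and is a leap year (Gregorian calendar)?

Jan 1 advances by 2 weekdays after a leap year and by 1 after a common year.
2274: Jan 1 is Thursday.
2273: Wednesday
2272: Monday (leap)
2271: Sunday
2270: Saturday
2269: Friday
2268: Wednesday (leap)
2267: Tuesday
2266: Monday
2265: Sunday
2264: Friday (leap)
2263: Thursday
2262: Wednesday
2261: Tuesday
2260: Sunday (leap)
2259: Saturday
2258: Friday
2257: Thursday
2256: Tuesday (leap)
2256 begins on a Tuesday and is a leap year.

2256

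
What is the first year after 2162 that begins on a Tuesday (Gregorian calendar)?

2165

Jan 1 advances by 2 weekdays after a leap year and by 1 after a common year.
2162: Jan 1 is Friday.
2163: Saturday
2164: Sunday (leap)
2165: Tuesday
2165 begins on a Tuesday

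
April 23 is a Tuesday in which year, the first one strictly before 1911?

1907

From one year to the next, a fixed date's weekday advances by 1, or by 2 when a Feb 29 lies between the two dates.
1911: April 23 is Sunday.
1910: Saturday (−1)
1909: Friday (−1)
1908: Thursday (−1)
1907: Tuesday (−2)
April 23 falls on a Tuesday in 1907.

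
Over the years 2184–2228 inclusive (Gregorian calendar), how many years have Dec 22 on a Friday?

6

Track Dec 22's weekday year by year (advancing +1, or +2 across a Feb 29):
  2184: Wed  2185: Thu (+1)  2186: Fri (+1) ✓  2187: Sat (+1)  2188: Mon (+2)
  2189: Tue (+1)  2190: Wed (+1)  2191: Thu (+1)  2192: Sat (+2)  2193: Sun (+1)
  2194: Mon (+1)  2195: Tue (+1)  2196: Thu (+2)  2197: Fri (+1) ✓  … (17 more years) …
  2215: Fri (+1) ✓  2216: Sun (+2)  2217: Mon (+1)  2218: Tue (+1)  2219: Wed (+1)
  2220: Fri (+2) ✓  2221: Sat (+1)  2222: Sun (+1)  2223: Mon (+1)  2224: Wed (+2)
  2225: Thu (+1)  2226: Fri (+1) ✓  2227: Sat (+1)  2228: Mon (+2)
Friday years: 2186, 2197, 2209, 2215, 2220, 2226 — 6 in total.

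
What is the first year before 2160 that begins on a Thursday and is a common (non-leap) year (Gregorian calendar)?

2150

Jan 1 advances by 2 weekdays after a leap year and by 1 after a common year.
2160: Jan 1 is Tuesday (leap).
2159: Monday
2158: Sunday
2157: Saturday
2156: Thursday (leap)
2155: Wednesday
2154: Tuesday
2153: Monday
2152: Saturday (leap)
2151: Friday
2150: Thursday
2150 begins on a Thursday and is a common year.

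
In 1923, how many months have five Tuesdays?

4

A month of length L has five Tuesdays iff its first Tuesday is on day ≤ L−28 (so day 1–3 in a 31-day month, 1–2 in a 30-day month, day 1 in a leap February).
Checking each month of 1923: Jan starts Mon (31d) ✓; Feb starts Thu (28d); Mar starts Thu (31d); Apr starts Sun (30d); May starts Tue (31d) ✓; Jun starts Fri (30d); Jul starts Sun (31d) ✓; Aug starts Wed (31d); Sep starts Sat (30d); Oct starts Mon (31d) ✓; Nov starts Thu (30d); Dec starts Sat (31d).
Five-Tuesday months: January, May, July, October → 4.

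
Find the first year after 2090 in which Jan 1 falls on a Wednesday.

2098

Jan 1 advances by 2 weekdays after a leap year and by 1 after a common year.
2090: Jan 1 is Sunday.
2091: Monday
2092: Tuesday (leap)
2093: Thursday
2094: Friday
2095: Saturday
2096: Sunday (leap)
2097: Tuesday
2098: Wednesday
2098 begins on a Wednesday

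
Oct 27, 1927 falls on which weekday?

Thursday

January 1, 1927 is a Saturday.
October 27 is day 300 of the year, i.e. 299 days after Jan 1.
299 mod 7 = 5, so advance 5 weekdays from Saturday: Thursday.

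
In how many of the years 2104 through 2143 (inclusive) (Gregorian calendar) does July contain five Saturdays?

July has 31 days; it has five Saturdays when Saturday falls among the first (month-length − 28) days — i.e. when July 1 is one of Saturday/Friday/Thursday.
July 1 by year: 2104:Tue 2105:Wed 2106:Thu✓ 2107:Fri✓ 2108:Sun 2109:Mon 2110:Tue 2111:Wed 2112:Fri✓ 2113:Sat✓ 2114:Sun 2115:Mon 2116:Wed 2117:Thu✓ 2118:Fri✓ …(10 more)… 2129:Fri✓ 2130:Sat✓ 2131:Sun 2132:Tue 2133:Wed 2134:Thu✓ 2135:Fri✓ 2136:Sun 2137:Mon 2138:Tue 2139:Wed 2140:Fri✓ 2141:Sat✓ 2142:Sun 2143:Mon
Years with five Saturdays: 2106, 2107, 2112, 2113, 2117, 2118, 2119, 2123, 2124, 2128, 2129, 2130, 2134, 2135, 2140, 2141 → 16.

16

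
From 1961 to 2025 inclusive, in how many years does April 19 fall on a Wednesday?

10

Track April 19's weekday year by year (advancing +1, or +2 across a Feb 29):
  1961: Wed ✓  1962: Thu (+1)  1963: Fri (+1)  1964: Sun (+2)  1965: Mon (+1)
  1966: Tue (+1)  1967: Wed (+1) ✓  1968: Fri (+2)  1969: Sat (+1)  1970: Sun (+1)
  1971: Mon (+1)  1972: Wed (+2) ✓  1973: Thu (+1)  1974: Fri (+1)  … (37 more years) …
  2012: Thu (+2)  2013: Fri (+1)  2014: Sat (+1)  2015: Sun (+1)  2016: Tue (+2)
  2017: Wed (+1) ✓  2018: Thu (+1)  2019: Fri (+1)  2020: Sun (+2)  2021: Mon (+1)
  2022: Tue (+1)  2023: Wed (+1) ✓  2024: Fri (+2)  2025: Sat (+1)
Wednesday years: 1961, 1967, 1972, 1978, 1989, 1995, 2000, 2006, 2017, 2023 — 10 in total.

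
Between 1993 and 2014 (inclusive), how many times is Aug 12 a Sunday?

3

Track Aug 12's weekday year by year (advancing +1, or +2 across a Feb 29):
  1993: Thu  1994: Fri (+1)  1995: Sat (+1)  1996: Mon (+2)  1997: Tue (+1)
  1998: Wed (+1)  1999: Thu (+1)  2000: Sat (+2)  2001: Sun (+1) ✓  2002: Mon (+1)
  2003: Tue (+1)  2004: Thu (+2)  2005: Fri (+1)  2006: Sat (+1)  2007: Sun (+1) ✓
  2008: Tue (+2)  2009: Wed (+1)  2010: Thu (+1)  2011: Fri (+1)  2012: Sun (+2) ✓
  2013: Mon (+1)  2014: Tue (+1)
Sunday years: 2001, 2007, 2012 — 3 in total.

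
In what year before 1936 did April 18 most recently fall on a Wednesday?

1934

From one year to the next, a fixed date's weekday advances by 1, or by 2 when a Feb 29 lies between the two dates.
1936: April 18 is Saturday.
1935: Thursday (−2)
1934: Wednesday (−1)
April 18 falls on a Wednesday in 1934.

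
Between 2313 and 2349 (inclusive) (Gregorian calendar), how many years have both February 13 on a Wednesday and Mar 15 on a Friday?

4

Check each year's weekday for February 13 and Mar 15:
  2313: Thu/Sat  2314: Fri/Sun  2315: Sat/Mon  2316: Sun/Wed  2317: Tue/Thu  2318: Wed/Fri ✓  2319: Thu/Sat  2320: Fri/Mon  2321: Sun/Tue  2322: Mon/Wed  2323: Tue/Thu  2324: Wed/Sat  2325: Fri/Sun  2326: Sat/Mon  …(9 more)…  2336: Thu/Sun  2337: Sat/Mon  2338: Sun/Tue  2339: Mon/Wed  2340: Tue/Fri  2341: Thu/Sat  2342: Fri/Sun  2343: Sat/Mon  2344: Sun/Wed  2345: Tue/Thu  2346: Wed/Fri ✓  2347: Thu/Sat  2348: Fri/Mon  2349: Sun/Tue
Both conditions hold in: 2318, 2329, 2335, 2346 — 4.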